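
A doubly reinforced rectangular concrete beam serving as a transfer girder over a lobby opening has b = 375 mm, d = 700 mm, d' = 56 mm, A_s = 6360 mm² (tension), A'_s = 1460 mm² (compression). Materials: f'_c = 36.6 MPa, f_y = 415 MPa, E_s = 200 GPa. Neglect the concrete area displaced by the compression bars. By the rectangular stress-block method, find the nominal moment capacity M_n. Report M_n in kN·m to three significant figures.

Assume both tension and compression steel yield.
Net tension couple steel: A_s − A'_s = 4900 mm².
a = (A_s − A'_s) f_y / (0.85 f'_c b) = 2033500/(0.85 × 36.6 × 375) = 174.31 mm.
c = a/β₁ = 174.31/0.789 = 220.93 mm; ε'_s = 0.003(c − d')/c = 0.0022 ≥ f_y/E_s = 0.0021, so compression steel does yield.
M_n = (A_s − A'_s) f_y (d − a/2) + A'_s f_y (d − d') = [2033500 × (700 − 87.155) + 605900 × (700 − 56)] × 10⁻⁶ = 1246.22 + 390.20 = 1636.42 kN·m.

M_n ≈ 1640 kN·m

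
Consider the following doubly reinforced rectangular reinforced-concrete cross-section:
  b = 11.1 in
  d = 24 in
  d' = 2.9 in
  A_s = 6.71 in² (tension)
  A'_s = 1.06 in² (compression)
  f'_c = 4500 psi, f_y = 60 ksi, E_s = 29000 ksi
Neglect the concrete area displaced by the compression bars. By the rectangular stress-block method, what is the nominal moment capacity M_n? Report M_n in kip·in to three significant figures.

Assume both steels yield.
a = (A_s − A'_s) f_y/(0.85 f'_c b) = (6.71 − 1.06) × 60/(0.85 × 4.5 × 11.1) = 7.984 in.
c = a/β₁ = 7.984/0.825 = 9.678 in; ε'_s = 0.003(c − d')/c = 0.0021 ≥ ε_y = 0.0021, so the compression steel yields.
M_n = (A_s − A'_s) f_y (d − a/2) + A'_s f_y (d − d') = 339 × (24 − 3.992) + 63.6 × (24 − 2.9) = 6782.7 + 1342.0 = 8124.7 kip·in.

M_n ≈ 8120 kip·in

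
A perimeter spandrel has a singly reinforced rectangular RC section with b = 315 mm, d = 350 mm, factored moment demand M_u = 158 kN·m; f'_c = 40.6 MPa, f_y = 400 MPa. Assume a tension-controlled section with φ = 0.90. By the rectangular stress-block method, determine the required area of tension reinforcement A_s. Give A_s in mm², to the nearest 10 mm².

M_n = M_u/φ = 158/0.90 = 175.556 kN·m.
With M_n = 0.85 f'_c a b (d − a/2), solve the quadratic for a:
a = d − √(d² − 2M_n/(0.85 f'_c b)) = 350 − √(350² − 2 × 175.556×10⁶/(0.85 × 40.6 × 315)) = 49.67 mm.
A_s = 0.85 f'_c a b / f_y = 0.85 × 40.6 × 49.67 × 315 / 400 = 1349.9 mm².

A_s ≈ 1350 mm²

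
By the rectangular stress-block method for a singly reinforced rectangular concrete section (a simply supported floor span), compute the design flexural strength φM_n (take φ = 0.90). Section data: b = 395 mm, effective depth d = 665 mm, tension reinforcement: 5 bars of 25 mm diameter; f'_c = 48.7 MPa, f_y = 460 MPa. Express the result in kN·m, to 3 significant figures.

A_s = 5 × 491 = 2455 mm².
T = A_s f_y = 2455 × 460 = 1129300 N = 1129.3 kN.
From C = T: a = T/(0.85 f'_c b) = 1129300/(0.85 × 48.7 × 395) = 69.07 mm.
M_n = T(d − a/2) = 1129.3 kN × (665 − 34.535) mm = 711.98 kN·m.
φM_n = 0.90 × 711.98 = 640.78 kN·m.

φM_n ≈ 641 kN·m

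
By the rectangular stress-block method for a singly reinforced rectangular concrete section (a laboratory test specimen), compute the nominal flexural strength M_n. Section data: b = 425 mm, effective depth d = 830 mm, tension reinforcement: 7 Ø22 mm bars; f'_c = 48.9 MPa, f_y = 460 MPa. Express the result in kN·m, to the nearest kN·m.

M_n ≈ 973 kN·m

A_s = 7 × 380 = 2660 mm².
T = A_s f_y = 2660 × 460 = 1223600 N = 1223.6 kN.
From C = T: a = T/(0.85 f'_c b) = 1223600/(0.85 × 48.9 × 425) = 69.27 mm.
M_n = T(d − a/2) = 1223.6 kN × (830 − 34.635) mm = 973.21 kN·m.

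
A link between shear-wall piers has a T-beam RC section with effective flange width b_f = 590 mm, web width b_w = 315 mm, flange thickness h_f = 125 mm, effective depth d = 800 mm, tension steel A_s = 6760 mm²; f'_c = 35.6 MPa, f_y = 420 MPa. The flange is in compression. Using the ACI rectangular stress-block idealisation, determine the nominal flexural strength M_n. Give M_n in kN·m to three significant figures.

M_n ≈ 2040 kN·m

Tension: T = A_s f_y = 6760 × 420 = 2839200 N.
Try a within the flange: a = T/(0.85 f'_c b_f) = 2839200/(0.85 × 35.6 × 590) = 159.03 mm.
a = 159.03 > h_f = 125 mm: the block extends into the web. Split into flange-overhang and web parts.
C_f = 0.85 f'_c (b_f − b_w) h_f = 0.85 × 35.6 × (590 − 315) × 125 = 1040188 N.
Remaining web compression depth: a_w = (T − C_f)/(0.85 f'_c b_w) = (2839200 − 1040188)/(0.85 × 35.6 × 315) = 188.74 mm.
M_n = C_f(d − h_f/2) + (T − C_f)(d − a_w/2) = 1040188 × (800 − 62.5) + 1799012 × (800 − 94.37) = 767.14 + 1269.44 = 2036.58 × 10⁶ N·mm.
M_n = 2036.58 kN·m.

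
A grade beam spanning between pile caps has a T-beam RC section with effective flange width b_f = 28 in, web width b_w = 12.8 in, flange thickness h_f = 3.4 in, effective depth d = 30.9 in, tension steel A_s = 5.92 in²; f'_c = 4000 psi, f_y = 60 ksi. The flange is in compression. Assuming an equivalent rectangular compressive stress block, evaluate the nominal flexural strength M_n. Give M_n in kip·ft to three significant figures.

Tension: T = A_s f_y = 5.92 × 60 = 355.2 kips.
Try a within the flange: a = T/(0.85 f'_c b_f) = 355.2/(0.85 × 4 × 28) = 3.731 in.
a = 3.731 > h_f = 3.4 in: the block extends into the web. Split into flange-overhang and web parts.
C_f = 0.85 f'_c (b_f − b_w) h_f = 0.85 × 4 × (28 − 12.8) × 3.4 = 175.7 kips.
Remaining web compression depth: a_w = (T − C_f)/(0.85 f'_c b_w) = (355.2 − 175.7)/(0.85 × 4 × 12.8) = 4.125 in.
M_n = C_f(d − h_f/2) + (T − C_f)(d − a_w/2) = 175.7 × (30.9 − 1.7) + 179.5 × (30.9 − 2.0625) = 5130.4 + 5176.3 = 10306.7 kip·in.
M_n = 10306.7/12 = 858.89 kip·ft.

M_n ≈ 859 kip·ft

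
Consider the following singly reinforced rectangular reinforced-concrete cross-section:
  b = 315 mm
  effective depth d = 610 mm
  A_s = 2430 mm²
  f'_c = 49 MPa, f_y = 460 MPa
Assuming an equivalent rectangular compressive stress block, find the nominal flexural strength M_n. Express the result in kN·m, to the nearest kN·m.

M_n ≈ 634 kN·m

T = A_s f_y = 2430 × 460 = 1117800 N = 1117.8 kN.
From C = T: a = T/(0.85 f'_c b) = 1117800/(0.85 × 49 × 315) = 85.20 mm.
M_n = T(d − a/2) = 1117.8 kN × (610 − 42.6) mm = 634.24 kN·m.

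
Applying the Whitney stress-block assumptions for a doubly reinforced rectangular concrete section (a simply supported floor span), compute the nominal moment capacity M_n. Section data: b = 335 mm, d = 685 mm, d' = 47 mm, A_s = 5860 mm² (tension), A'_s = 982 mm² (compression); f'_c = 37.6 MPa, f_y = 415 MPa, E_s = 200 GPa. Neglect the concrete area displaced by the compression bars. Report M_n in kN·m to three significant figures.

Assume both tension and compression steel yield.
Net tension couple steel: A_s − A'_s = 4878 mm².
a = (A_s − A'_s) f_y / (0.85 f'_c b) = 2024370/(0.85 × 37.6 × 335) = 189.08 mm.
c = a/β₁ = 189.08/0.781 = 242.10 mm; ε'_s = 0.003(c − d')/c = 0.0024 ≥ f_y/E_s = 0.0021, so compression steel does yield.
M_n = (A_s − A'_s) f_y (d − a/2) + A'_s f_y (d − d') = [2024370 × (685 − 94.54) + 407530 × (685 − 47)] × 10⁻⁶ = 1195.31 + 260.00 = 1455.31 kN·m.

M_n ≈ 1460 kN·m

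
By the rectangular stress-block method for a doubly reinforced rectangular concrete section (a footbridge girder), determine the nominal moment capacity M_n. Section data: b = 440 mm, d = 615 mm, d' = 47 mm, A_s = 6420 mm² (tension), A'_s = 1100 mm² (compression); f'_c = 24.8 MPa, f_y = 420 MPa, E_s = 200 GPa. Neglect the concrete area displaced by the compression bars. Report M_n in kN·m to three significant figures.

Assume both tension and compression steel yield.
Net tension couple steel: A_s − A'_s = 5320 mm².
a = (A_s − A'_s) f_y / (0.85 f'_c b) = 2234400/(0.85 × 24.8 × 440) = 240.90 mm.
c = a/β₁ = 240.90/0.85 = 283.41 mm; ε'_s = 0.003(c − d')/c = 0.0025 ≥ f_y/E_s = 0.0021, so compression steel does yield.
M_n = (A_s − A'_s) f_y (d − a/2) + A'_s f_y (d − d') = [2234400 × (615 − 120.45) + 462000 × (615 − 47)] × 10⁻⁶ = 1105.02 + 262.42 = 1367.44 kN·m.

M_n ≈ 1370 kN·m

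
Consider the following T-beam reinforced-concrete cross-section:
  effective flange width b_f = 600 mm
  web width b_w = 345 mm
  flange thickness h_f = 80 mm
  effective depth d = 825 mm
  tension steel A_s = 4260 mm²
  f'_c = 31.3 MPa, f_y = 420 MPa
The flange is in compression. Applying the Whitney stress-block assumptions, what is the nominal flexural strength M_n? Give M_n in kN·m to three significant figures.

Tension: T = A_s f_y = 4260 × 420 = 1789200 N.
Try a within the flange: a = T/(0.85 f'_c b_f) = 1789200/(0.85 × 31.3 × 600) = 112.08 mm.
a = 112.08 > h_f = 80 mm: the block extends into the web. Split into flange-overhang and web parts.
C_f = 0.85 f'_c (b_f − b_w) h_f = 0.85 × 31.3 × (600 − 345) × 80 = 542742 N.
Remaining web compression depth: a_w = (T − C_f)/(0.85 f'_c b_w) = (1789200 − 542742)/(0.85 × 31.3 × 345) = 135.80 mm.
M_n = C_f(d − h_f/2) + (T − C_f)(d − a_w/2) = 542742 × (825 − 40) + 1246458 × (825 − 67.9) = 426.05 + 943.69 = 1369.74 × 10⁶ N·mm.
M_n = 1369.74 kN·m.

M_n ≈ 1370 kN·m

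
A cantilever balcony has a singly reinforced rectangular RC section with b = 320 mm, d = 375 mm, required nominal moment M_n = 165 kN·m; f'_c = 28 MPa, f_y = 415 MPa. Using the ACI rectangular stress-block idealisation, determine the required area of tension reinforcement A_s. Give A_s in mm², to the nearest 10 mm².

With M_n = 0.85 f'_c a b (d − a/2), solve the quadratic for a:
a = d − √(d² − 2M_n/(0.85 f'_c b)) = 375 − √(375² − 2 × 165×10⁶/(0.85 × 28 × 320)) = 63.08 mm.
A_s = 0.85 f'_c a b / f_y = 0.85 × 28 × 63.08 × 320 / 415 = 1157.6 mm².

A_s ≈ 1160 mm²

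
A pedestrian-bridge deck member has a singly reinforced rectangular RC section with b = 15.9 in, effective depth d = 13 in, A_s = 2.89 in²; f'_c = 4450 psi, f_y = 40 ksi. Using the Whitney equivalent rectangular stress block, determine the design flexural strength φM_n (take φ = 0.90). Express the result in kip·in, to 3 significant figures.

T = A_s f_y = 2.89 × 40 = 115.6 kips.
a = T/(0.85 f'_c b) = 115.6/(0.85 × 4.45 × 15.9) = 1.922 in.
M_n = T(d − a/2) = 115.6 × (13 − 0.961) = 1391.7 kip·in.
φM_n = 0.90 × 1391.7 = 1252.5 kip·in.

φM_n ≈ 1250 kip·in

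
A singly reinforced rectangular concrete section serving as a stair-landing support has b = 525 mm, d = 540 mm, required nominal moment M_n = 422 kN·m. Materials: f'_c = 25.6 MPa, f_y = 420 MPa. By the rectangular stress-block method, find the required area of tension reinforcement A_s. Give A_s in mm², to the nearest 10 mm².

With M_n = 0.85 f'_c a b (d − a/2), solve the quadratic for a:
a = d − √(d² − 2M_n/(0.85 f'_c b)) = 540 − √(540² − 2 × 422×10⁶/(0.85 × 25.6 × 525)) = 73.39 mm.
A_s = 0.85 f'_c a b / f_y = 0.85 × 25.6 × 73.39 × 525 / 420 = 1996.2 mm².

A_s ≈ 2000 mm²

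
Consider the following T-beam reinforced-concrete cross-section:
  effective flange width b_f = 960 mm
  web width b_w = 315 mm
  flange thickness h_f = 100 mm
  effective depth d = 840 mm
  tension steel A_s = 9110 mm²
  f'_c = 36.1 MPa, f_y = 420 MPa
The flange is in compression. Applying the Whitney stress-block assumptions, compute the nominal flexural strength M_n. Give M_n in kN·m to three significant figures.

M_n ≈ 2940 kN·m

Tension: T = A_s f_y = 9110 × 420 = 3826200 N.
Try a within the flange: a = T/(0.85 f'_c b_f) = 3826200/(0.85 × 36.1 × 960) = 129.89 mm.
a = 129.89 > h_f = 100 mm: the block extends into the web. Split into flange-overhang and web parts.
C_f = 0.85 f'_c (b_f − b_w) h_f = 0.85 × 36.1 × (960 − 315) × 100 = 1979183 N.
Remaining web compression depth: a_w = (T − C_f)/(0.85 f'_c b_w) = (3826200 − 1979183)/(0.85 × 36.1 × 315) = 191.09 mm.
M_n = C_f(d − h_f/2) + (T − C_f)(d − a_w/2) = 1979183 × (840 − 50) + 1847017 × (840 − 95.545) = 1563.55 + 1375.02 = 2938.57 × 10⁶ N·mm.
M_n = 2938.57 kN·m.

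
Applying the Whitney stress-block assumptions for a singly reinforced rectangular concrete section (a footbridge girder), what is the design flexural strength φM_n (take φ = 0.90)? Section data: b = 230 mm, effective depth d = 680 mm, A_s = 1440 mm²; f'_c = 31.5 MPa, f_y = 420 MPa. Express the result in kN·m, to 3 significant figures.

φM_n ≈ 343 kN·m

T = A_s f_y = 1440 × 420 = 604800 N = 604.8 kN.
From C = T: a = T/(0.85 f'_c b) = 604800/(0.85 × 31.5 × 230) = 98.21 mm.
M_n = T(d − a/2) = 604.8 kN × (680 − 49.105) mm = 381.57 kN·m.
φM_n = 0.90 × 381.57 = 343.41 kN·m.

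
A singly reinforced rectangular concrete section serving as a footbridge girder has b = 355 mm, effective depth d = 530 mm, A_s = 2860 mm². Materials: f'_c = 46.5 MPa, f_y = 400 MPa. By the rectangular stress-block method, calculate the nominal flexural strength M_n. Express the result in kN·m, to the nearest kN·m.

M_n ≈ 560 kN·m

T = A_s f_y = 2860 × 400 = 1144000 N = 1144 kN.
From C = T: a = T/(0.85 f'_c b) = 1144000/(0.85 × 46.5 × 355) = 81.53 mm.
M_n = T(d − a/2) = 1144 kN × (530 − 40.765) mm = 559.68 kN·m.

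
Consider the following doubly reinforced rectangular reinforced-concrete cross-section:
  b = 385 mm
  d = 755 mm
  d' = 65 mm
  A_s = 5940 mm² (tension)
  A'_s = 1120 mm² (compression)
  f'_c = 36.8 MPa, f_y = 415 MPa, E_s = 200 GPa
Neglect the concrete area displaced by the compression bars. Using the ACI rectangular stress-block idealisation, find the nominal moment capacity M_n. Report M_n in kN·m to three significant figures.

Assume both tension and compression steel yield.
Net tension couple steel: A_s − A'_s = 4820 mm².
a = (A_s − A'_s) f_y / (0.85 f'_c b) = 2000300/(0.85 × 36.8 × 385) = 166.10 mm.
c = a/β₁ = 166.10/0.787 = 211.05 mm; ε'_s = 0.003(c − d')/c = 0.0021 ≥ f_y/E_s = 0.0021, so compression steel does yield.
M_n = (A_s − A'_s) f_y (d − a/2) + A'_s f_y (d − d') = [2000300 × (755 − 83.05) + 464800 × (755 − 65)] × 10⁻⁶ = 1344.10 + 320.71 = 1664.81 kN·m.

M_n ≈ 1660 kN·m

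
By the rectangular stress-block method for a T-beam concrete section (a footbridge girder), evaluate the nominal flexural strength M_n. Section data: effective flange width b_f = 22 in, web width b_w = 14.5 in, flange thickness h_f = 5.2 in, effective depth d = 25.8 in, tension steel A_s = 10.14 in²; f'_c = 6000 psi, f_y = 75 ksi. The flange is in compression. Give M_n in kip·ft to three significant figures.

M_n ≈ 1410 kip·ft

Tension: T = A_s f_y = 10.14 × 75 = 760.5 kips.
Try a within the flange: a = T/(0.85 f'_c b_f) = 760.5/(0.85 × 6 × 22) = 6.778 in.
a = 6.778 > h_f = 5.2 in: the block extends into the web. Split into flange-overhang and web parts.
C_f = 0.85 f'_c (b_f − b_w) h_f = 0.85 × 6 × (22 − 14.5) × 5.2 = 198.9 kips.
Remaining web compression depth: a_w = (T − C_f)/(0.85 f'_c b_w) = (760.5 − 198.9)/(0.85 × 6 × 14.5) = 7.594 in.
M_n = C_f(d − h_f/2) + (T − C_f)(d − a_w/2) = 198.9 × (25.8 − 2.6) + 561.6 × (25.8 − 3.797) = 4614.5 + 12356.9 = 16971.4 kip·in.
M_n = 16971.4/12 = 1414.28 kip·ft.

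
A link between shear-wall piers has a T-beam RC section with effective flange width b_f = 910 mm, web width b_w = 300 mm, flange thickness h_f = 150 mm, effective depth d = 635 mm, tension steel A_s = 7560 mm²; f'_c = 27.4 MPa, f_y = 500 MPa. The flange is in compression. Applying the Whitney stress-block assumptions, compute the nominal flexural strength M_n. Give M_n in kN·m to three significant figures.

M_n ≈ 2050 kN·m

Tension: T = A_s f_y = 7560 × 500 = 3780000 N.
Try a within the flange: a = T/(0.85 f'_c b_f) = 3780000/(0.85 × 27.4 × 910) = 178.35 mm.
a = 178.35 > h_f = 150 mm: the block extends into the web. Split into flange-overhang and web parts.
C_f = 0.85 f'_c (b_f − b_w) h_f = 0.85 × 27.4 × (910 − 300) × 150 = 2131035 N.
Remaining web compression depth: a_w = (T − C_f)/(0.85 f'_c b_w) = (3780000 − 2131035)/(0.85 × 27.4 × 300) = 236.00 mm.
M_n = C_f(d − h_f/2) + (T − C_f)(d − a_w/2) = 2131035 × (635 − 75) + 1648965 × (635 − 118) = 1193.38 + 852.51 = 2045.89 × 10⁶ N·mm.
M_n = 2045.89 kN·m.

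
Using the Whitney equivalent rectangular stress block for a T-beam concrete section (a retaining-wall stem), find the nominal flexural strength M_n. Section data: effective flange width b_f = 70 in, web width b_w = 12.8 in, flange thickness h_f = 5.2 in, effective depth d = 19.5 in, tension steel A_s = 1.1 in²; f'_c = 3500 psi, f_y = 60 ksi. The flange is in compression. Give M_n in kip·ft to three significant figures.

Tension: T = A_s f_y = 1.1 × 60 = 66 kips.
Try a within the flange: a = T/(0.85 f'_c b_f) = 66/(0.85 × 3.5 × 70) = 0.317 in.
Since a = 0.317 ≤ h_f = 5.2 in, the stress block lies entirely in the flange; analyse as a rectangular beam of width b_f.
M_n = T(d − a/2) = 66 × (19.5 − 0.1585) = 1276.5 kip·in.
M_n = 1276.5/12 = 106.38 kip·ft.

M_n ≈ 106 kip·ft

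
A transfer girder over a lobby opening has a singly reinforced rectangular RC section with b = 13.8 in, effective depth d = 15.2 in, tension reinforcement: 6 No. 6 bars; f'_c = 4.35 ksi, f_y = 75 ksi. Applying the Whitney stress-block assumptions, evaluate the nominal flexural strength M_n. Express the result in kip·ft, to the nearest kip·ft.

M_n ≈ 219 kip·ft

A_s = 6 × 0.44 = 2.64 in².
T = A_s f_y = 2.64 × 75 = 198 kips.
a = T/(0.85 f'_c b) = 198/(0.85 × 4.35 × 13.8) = 3.880 in.
M_n = T(d − a/2) = 198 × (15.2 − 1.94) = 2625.5 kip·in = 2625.5/12 = 218.79 kip·ft.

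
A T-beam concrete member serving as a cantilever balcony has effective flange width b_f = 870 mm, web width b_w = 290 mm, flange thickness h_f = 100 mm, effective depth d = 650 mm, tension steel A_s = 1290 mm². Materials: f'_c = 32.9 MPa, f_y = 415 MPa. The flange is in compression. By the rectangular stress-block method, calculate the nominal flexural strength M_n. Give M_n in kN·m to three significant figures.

Tension: T = A_s f_y = 1290 × 415 = 535350 N.
Try a within the flange: a = T/(0.85 f'_c b_f) = 535350/(0.85 × 32.9 × 870) = 22.00 mm.
Since a = 22.00 ≤ h_f = 100 mm, the stress block lies entirely in the flange; analyse as a rectangular beam of width b_f.
M_n = T(d − a/2) = 535350 × (650 − 11) = 342.09 × 10⁶ N·mm.
M_n = 342.09 kN·m.

M_n ≈ 342 kN·m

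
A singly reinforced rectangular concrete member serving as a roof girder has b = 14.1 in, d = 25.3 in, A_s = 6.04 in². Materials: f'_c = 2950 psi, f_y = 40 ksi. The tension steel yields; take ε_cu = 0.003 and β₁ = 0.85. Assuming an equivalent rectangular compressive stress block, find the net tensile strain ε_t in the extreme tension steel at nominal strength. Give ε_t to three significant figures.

ε_t ≈ 0.00644

a = A_s f_y/(0.85 f'_c b) = 6.833 in.
β₁ = 0.85, so c = a/β₁ = 6.833/0.85 = 8.039 in.
From the linear strain diagram with ε_cu = 0.003: ε_t = 0.003 (d − c)/c = 0.003 × (25.3 − 8.039)/8.039 = 0.00644.
Since ε_t ≥ 0.005, the section is tension-controlled.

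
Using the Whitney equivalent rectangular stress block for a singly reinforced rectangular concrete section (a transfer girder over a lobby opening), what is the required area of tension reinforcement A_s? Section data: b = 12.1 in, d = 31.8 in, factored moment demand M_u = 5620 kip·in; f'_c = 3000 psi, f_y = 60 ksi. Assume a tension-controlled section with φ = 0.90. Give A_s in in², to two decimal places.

M_n = M_u/φ = 5620/0.90 = 6244.44 kip·in.
From M_n = 0.85 f'_c a b (d − a/2):
a = d − √(d² − 2M_n/(0.85 f'_c b)) = 31.8 − √(31.8² − 2 × 6244.44/(0.85 × 3 × 12.1)) = 7.173 in.
A_s = 0.85 f'_c a b / f_y = 0.85 × 3 × 7.173 × 12.1 / 60 = 3.689 in².

A_s ≈ 3.69 in²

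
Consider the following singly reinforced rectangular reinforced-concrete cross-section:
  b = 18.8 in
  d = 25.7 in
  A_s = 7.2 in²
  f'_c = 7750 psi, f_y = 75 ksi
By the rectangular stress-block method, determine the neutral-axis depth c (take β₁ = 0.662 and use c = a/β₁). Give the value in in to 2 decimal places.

T = A_s f_y = 7.2 × 75 = 540 kips.
a = T/(0.85 f'_c b) = 540/(0.85 × 7.75 × 18.8) = 4.3603 in.
With β₁ = 0.662, c = a/β₁ = 4.3603/0.662 = 6.59 in.

c ≈ 6.59 in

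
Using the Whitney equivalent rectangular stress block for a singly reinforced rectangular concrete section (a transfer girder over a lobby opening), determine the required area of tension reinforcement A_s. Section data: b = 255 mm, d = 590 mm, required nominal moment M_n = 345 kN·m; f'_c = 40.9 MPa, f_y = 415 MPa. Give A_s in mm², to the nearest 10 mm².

A_s ≈ 1500 mm²

With M_n = 0.85 f'_c a b (d − a/2), solve the quadratic for a:
a = d − √(d² − 2M_n/(0.85 f'_c b)) = 590 − √(590² − 2 × 345×10⁶/(0.85 × 40.9 × 255)) = 70.13 mm.
A_s = 0.85 f'_c a b / f_y = 0.85 × 40.9 × 70.13 × 255 / 415 = 1498.1 mm².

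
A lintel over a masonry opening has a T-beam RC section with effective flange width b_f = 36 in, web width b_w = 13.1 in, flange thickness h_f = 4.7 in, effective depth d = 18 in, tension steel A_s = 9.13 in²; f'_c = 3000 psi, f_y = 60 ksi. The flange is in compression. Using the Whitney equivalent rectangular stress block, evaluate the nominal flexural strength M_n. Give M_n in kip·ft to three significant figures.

M_n ≈ 675 kip·ft

Tension: T = A_s f_y = 9.13 × 60 = 547.8 kips.
Try a within the flange: a = T/(0.85 f'_c b_f) = 547.8/(0.85 × 3 × 36) = 5.967 in.
a = 5.967 > h_f = 4.7 in: the block extends into the web. Split into flange-overhang and web parts.
C_f = 0.85 f'_c (b_f − b_w) h_f = 0.85 × 3 × (36 − 13.1) × 4.7 = 274.5 kips.
Remaining web compression depth: a_w = (T − C_f)/(0.85 f'_c b_w) = (547.8 − 274.5)/(0.85 × 3 × 13.1) = 8.181 in.
M_n = C_f(d − h_f/2) + (T − C_f)(d − a_w/2) = 274.5 × (18 − 2.35) + 273.3 × (18 − 4.0905) = 4295.9 + 3801.5 = 8097.4 kip·in.
M_n = 8097.4/12 = 674.78 kip·ft.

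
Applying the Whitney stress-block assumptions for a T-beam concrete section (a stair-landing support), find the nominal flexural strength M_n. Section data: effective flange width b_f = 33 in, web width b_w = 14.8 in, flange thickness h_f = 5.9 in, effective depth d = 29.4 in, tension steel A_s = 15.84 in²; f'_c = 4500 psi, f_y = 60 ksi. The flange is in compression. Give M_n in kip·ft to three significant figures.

Tension: T = A_s f_y = 15.84 × 60 = 950.4 kips.
Try a within the flange: a = T/(0.85 f'_c b_f) = 950.4/(0.85 × 4.5 × 33) = 7.529 in.
a = 7.529 > h_f = 5.9 in: the block extends into the web. Split into flange-overhang and web parts.
C_f = 0.85 f'_c (b_f − b_w) h_f = 0.85 × 4.5 × (33 − 14.8) × 5.9 = 410.7 kips.
Remaining web compression depth: a_w = (T − C_f)/(0.85 f'_c b_w) = (950.4 − 410.7)/(0.85 × 4.5 × 14.8) = 9.534 in.
M_n = C_f(d − h_f/2) + (T − C_f)(d − a_w/2) = 410.7 × (29.4 − 2.95) + 539.7 × (29.4 − 4.767) = 10863.0 + 13294.4 = 24157.4 kip·in.
M_n = 24157.4/12 = 2013.12 kip·ft.

M_n ≈ 2010 kip·ft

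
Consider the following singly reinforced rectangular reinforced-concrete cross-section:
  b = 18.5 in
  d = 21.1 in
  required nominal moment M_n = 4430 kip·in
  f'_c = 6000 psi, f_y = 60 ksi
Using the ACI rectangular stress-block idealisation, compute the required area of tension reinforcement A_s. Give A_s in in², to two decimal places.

From M_n = 0.85 f'_c a b (d − a/2):
a = d − √(d² − 2M_n/(0.85 f'_c b)) = 21.1 − √(21.1² − 2 × 4430/(0.85 × 6 × 18.5)) = 2.357 in.
A_s = 0.85 f'_c a b / f_y = 0.85 × 6 × 2.357 × 18.5 / 60 = 3.706 in².

A_s ≈ 3.71 in²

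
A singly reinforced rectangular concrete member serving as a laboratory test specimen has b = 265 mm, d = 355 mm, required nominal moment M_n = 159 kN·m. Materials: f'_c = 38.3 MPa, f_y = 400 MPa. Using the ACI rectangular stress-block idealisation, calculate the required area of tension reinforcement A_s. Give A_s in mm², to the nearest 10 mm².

With M_n = 0.85 f'_c a b (d − a/2), solve the quadratic for a:
a = d − √(d² − 2M_n/(0.85 f'_c b)) = 355 − √(355² − 2 × 159×10⁶/(0.85 × 38.3 × 265)) = 56.40 mm.
A_s = 0.85 f'_c a b / f_y = 0.85 × 38.3 × 56.40 × 265 / 400 = 1216.4 mm².

A_s ≈ 1220 mm²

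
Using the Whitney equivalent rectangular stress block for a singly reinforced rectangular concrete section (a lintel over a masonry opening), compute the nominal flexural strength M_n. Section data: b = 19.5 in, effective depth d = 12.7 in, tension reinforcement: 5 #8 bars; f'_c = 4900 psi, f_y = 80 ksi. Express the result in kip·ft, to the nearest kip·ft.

A_s = 5 × 0.79 = 3.95 in².
T = A_s f_y = 3.95 × 80 = 316 kips.
a = T/(0.85 f'_c b) = 316/(0.85 × 4.9 × 19.5) = 3.891 in.
M_n = T(d − a/2) = 316 × (12.7 − 1.9455) = 3398.4 kip·in = 3398.4/12 = 283.20 kip·ft.

M_n ≈ 283 kip·ft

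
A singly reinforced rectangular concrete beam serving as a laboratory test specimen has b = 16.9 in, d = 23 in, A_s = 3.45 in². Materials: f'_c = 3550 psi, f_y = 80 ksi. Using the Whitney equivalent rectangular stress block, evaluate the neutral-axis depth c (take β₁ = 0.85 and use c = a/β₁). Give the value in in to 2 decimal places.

T = A_s f_y = 3.45 × 80 = 276 kips.
a = T/(0.85 f'_c b) = 276/(0.85 × 3.55 × 16.9) = 5.4122 in.
With β₁ = 0.85, c = a/β₁ = 5.4122/0.85 = 6.37 in.

c ≈ 6.37 in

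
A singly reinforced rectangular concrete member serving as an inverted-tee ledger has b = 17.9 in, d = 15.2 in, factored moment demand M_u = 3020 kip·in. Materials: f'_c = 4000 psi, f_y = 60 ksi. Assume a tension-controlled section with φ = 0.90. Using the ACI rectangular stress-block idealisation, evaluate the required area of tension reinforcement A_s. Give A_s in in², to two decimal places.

A_s ≈ 4.27 in²

M_n = M_u/φ = 3020/0.90 = 3355.56 kip·in.
From M_n = 0.85 f'_c a b (d − a/2):
a = d − √(d² − 2M_n/(0.85 f'_c b)) = 15.2 − √(15.2² − 2 × 3355.56/(0.85 × 4 × 17.9)) = 4.211 in.
A_s = 0.85 f'_c a b / f_y = 0.85 × 4 × 4.211 × 17.9 / 60 = 4.271 in².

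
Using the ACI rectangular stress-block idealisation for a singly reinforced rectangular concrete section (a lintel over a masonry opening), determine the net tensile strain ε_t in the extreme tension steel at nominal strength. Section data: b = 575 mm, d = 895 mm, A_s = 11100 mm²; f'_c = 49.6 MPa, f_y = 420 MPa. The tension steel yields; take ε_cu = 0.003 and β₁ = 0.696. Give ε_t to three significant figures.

ε_t ≈ 0.00672

a = A_s f_y/(0.85 f'_c b) = 192.31 mm.
β₁ = 0.696, so c = a/β₁ = 192.31/0.696 = 276.31 mm.
From the linear strain diagram with ε_cu = 0.003: ε_t = 0.003 (d − c)/c = 0.003 × (895 − 276.31)/276.31 = 0.00672.
Since ε_t ≥ 0.005, the section is tension-controlled.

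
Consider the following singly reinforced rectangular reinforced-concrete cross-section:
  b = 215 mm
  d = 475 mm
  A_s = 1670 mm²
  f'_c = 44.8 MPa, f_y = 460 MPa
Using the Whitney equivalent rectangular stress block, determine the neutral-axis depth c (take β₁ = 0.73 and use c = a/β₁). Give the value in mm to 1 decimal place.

c ≈ 128.5 mm

T = A_s f_y = 1670 × 460 = 768200 N = 768.2 kN.
Setting C = 0.85 f'_c a b equal to T: a = 768200/(0.85 × 44.8 × 215) = 93.829 mm.
With β₁ = 0.73, c = a/β₁ = 93.829/0.73 = 128.5 mm.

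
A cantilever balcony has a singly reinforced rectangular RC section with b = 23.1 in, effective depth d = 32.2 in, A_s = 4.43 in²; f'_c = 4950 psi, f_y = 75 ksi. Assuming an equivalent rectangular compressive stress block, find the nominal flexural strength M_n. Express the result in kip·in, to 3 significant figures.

T = A_s f_y = 4.43 × 75 = 332.25 kips.
a = T/(0.85 f'_c b) = 332.25/(0.85 × 4.95 × 23.1) = 3.418 in.
M_n = T(d − a/2) = 332.25 × (32.2 − 1.709) = 10130.6 kip·in.

M_n ≈ 10100 kip·in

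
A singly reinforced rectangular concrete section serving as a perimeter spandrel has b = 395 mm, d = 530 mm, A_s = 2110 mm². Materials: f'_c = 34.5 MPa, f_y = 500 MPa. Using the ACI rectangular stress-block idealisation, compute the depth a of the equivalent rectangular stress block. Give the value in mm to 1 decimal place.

T = A_s f_y = 2110 × 500 = 1055000 N = 1055 kN.
Setting C = 0.85 f'_c a b equal to T: a = 1055000/(0.85 × 34.5 × 395) = 91.1 mm.

a ≈ 91.1 mm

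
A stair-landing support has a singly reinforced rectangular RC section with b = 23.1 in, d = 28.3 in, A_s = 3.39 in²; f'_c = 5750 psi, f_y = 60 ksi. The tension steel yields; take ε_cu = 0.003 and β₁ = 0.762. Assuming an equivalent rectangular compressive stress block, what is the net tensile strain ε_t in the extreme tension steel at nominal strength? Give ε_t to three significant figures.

ε_t ≈ 0.0329

a = A_s f_y/(0.85 f'_c b) = 1.802 in.
β₁ = 0.762, so c = a/β₁ = 1.802/0.762 = 2.365 in.
From the linear strain diagram with ε_cu = 0.003: ε_t = 0.003 (d − c)/c = 0.003 × (28.3 − 2.365)/2.365 = 0.0329.
Since ε_t ≥ 0.005, the section is tension-controlled.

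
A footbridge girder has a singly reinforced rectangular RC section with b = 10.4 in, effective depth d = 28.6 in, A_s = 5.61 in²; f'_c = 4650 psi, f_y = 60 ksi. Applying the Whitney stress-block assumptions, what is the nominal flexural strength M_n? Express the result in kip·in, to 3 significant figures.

T = A_s f_y = 5.61 × 60 = 336.6 kips.
a = T/(0.85 f'_c b) = 336.6/(0.85 × 4.65 × 10.4) = 8.189 in.
M_n = T(d − a/2) = 336.6 × (28.6 − 4.0945) = 8248.6 kip·in.

M_n ≈ 8250 kip·in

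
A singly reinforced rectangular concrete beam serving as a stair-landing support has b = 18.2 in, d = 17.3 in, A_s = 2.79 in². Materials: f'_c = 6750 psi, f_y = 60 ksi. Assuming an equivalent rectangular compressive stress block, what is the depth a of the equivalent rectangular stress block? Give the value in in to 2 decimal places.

T = A_s f_y = 2.79 × 60 = 167.4 kips.
a = T/(0.85 f'_c b) = 167.4/(0.85 × 6.75 × 18.2) = 1.60 in.

a ≈ 1.60 in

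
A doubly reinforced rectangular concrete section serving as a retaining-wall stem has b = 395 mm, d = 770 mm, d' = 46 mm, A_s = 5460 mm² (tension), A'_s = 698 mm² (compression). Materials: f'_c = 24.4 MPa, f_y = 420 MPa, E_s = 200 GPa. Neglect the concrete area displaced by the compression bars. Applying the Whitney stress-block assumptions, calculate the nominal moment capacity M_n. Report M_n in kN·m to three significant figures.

M_n ≈ 1510 kN·m

Assume both tension and compression steel yield.
Net tension couple steel: A_s − A'_s = 4762 mm².
a = (A_s − A'_s) f_y / (0.85 f'_c b) = 2000040/(0.85 × 24.4 × 395) = 244.14 mm.
c = a/β₁ = 244.14/0.85 = 287.22 mm; ε'_s = 0.003(c − d')/c = 0.0025 ≥ f_y/E_s = 0.0021, so compression steel does yield.
M_n = (A_s − A'_s) f_y (d − a/2) + A'_s f_y (d − d') = [2000040 × (770 − 122.07) + 293160 × (770 − 46)] × 10⁻⁶ = 1295.89 + 212.25 = 1508.14 kN·m.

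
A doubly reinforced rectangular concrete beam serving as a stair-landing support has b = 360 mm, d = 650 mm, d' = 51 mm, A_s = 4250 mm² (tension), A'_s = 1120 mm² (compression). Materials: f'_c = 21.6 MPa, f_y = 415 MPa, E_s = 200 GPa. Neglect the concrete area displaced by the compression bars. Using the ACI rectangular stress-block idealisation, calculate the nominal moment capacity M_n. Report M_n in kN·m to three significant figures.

Assume both tension and compression steel yield.
Net tension couple steel: A_s − A'_s = 3130 mm².
a = (A_s − A'_s) f_y / (0.85 f'_c b) = 1298950/(0.85 × 21.6 × 360) = 196.52 mm.
c = a/β₁ = 196.52/0.85 = 231.20 mm; ε'_s = 0.003(c − d')/c = 0.0023 ≥ f_y/E_s = 0.0021, so compression steel does yield.
M_n = (A_s − A'_s) f_y (d − a/2) + A'_s f_y (d − d') = [1298950 × (650 − 98.26) + 464800 × (650 − 51)] × 10⁻⁶ = 716.68 + 278.42 = 995.10 kN·m.

M_n ≈ 995 kN·m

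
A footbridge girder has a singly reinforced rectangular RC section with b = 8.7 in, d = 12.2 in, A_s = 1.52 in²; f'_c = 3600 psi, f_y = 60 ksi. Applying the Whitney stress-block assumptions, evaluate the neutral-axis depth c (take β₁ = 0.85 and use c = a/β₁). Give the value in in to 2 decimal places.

T = A_s f_y = 1.52 × 60 = 91.2 kips.
a = T/(0.85 f'_c b) = 91.2/(0.85 × 3.6 × 8.7) = 3.4257 in.
With β₁ = 0.85, c = a/β₁ = 3.4257/0.85 = 4.03 in.

c ≈ 4.03 in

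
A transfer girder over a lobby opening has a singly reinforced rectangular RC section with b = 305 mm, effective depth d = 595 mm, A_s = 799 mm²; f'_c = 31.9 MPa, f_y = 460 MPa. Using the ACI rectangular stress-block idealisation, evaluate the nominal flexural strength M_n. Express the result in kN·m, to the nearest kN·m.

M_n ≈ 211 kN·m

T = A_s f_y = 799 × 460 = 367540 N = 367.54 kN.
From C = T: a = T/(0.85 f'_c b) = 367540/(0.85 × 31.9 × 305) = 44.44 mm.
M_n = T(d − a/2) = 367.54 kN × (595 − 22.22) mm = 210.52 kN·m.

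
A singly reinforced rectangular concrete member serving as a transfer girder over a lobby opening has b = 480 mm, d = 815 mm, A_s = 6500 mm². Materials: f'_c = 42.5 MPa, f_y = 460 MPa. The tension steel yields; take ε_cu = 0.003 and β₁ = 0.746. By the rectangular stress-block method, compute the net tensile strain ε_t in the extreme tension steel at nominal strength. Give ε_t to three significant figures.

ε_t ≈ 0.00758

a = A_s f_y/(0.85 f'_c b) = 172.43 mm.
β₁ = 0.746, so c = a/β₁ = 172.43/0.746 = 231.14 mm.
From the linear strain diagram with ε_cu = 0.003: ε_t = 0.003 (d − c)/c = 0.003 × (815 − 231.14)/231.14 = 0.00758.
Since ε_t ≥ 0.005, the section is tension-controlled.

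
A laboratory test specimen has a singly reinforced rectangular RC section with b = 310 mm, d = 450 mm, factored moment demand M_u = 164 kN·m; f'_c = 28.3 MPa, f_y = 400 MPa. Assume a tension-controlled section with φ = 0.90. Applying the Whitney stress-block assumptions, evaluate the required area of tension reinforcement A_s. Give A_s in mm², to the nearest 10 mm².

A_s ≈ 1080 mm²

M_n = M_u/φ = 164/0.90 = 182.222 kN·m.
With M_n = 0.85 f'_c a b (d − a/2), solve the quadratic for a:
a = d − √(d² − 2M_n/(0.85 f'_c b)) = 450 − √(450² − 2 × 182.222×10⁶/(0.85 × 28.3 × 310)) = 58.05 mm.
A_s = 0.85 f'_c a b / f_y = 0.85 × 28.3 × 58.05 × 310 / 400 = 1082.2 mm².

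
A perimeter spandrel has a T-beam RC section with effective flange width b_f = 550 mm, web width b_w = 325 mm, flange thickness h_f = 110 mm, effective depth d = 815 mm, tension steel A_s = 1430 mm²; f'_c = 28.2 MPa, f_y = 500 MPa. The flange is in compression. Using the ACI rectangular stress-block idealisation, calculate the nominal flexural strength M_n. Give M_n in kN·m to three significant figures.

M_n ≈ 563 kN·m

Tension: T = A_s f_y = 1430 × 500 = 715000 N.
Try a within the flange: a = T/(0.85 f'_c b_f) = 715000/(0.85 × 28.2 × 550) = 54.23 mm.
Since a = 54.23 ≤ h_f = 110 mm, the stress block lies entirely in the flange; analyse as a rectangular beam of width b_f.
M_n = T(d − a/2) = 715000 × (815 − 27.115) = 563.34 × 10⁶ N·mm.
M_n = 563.34 kN·m.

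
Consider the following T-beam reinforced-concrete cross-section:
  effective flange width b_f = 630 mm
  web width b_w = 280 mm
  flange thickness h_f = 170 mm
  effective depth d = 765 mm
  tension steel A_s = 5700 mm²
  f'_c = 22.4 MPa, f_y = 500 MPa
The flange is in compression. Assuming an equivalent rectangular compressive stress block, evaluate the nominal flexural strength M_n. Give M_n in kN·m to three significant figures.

Tension: T = A_s f_y = 5700 × 500 = 2850000 N.
Try a within the flange: a = T/(0.85 f'_c b_f) = 2850000/(0.85 × 22.4 × 630) = 237.60 mm.
a = 237.60 > h_f = 170 mm: the block extends into the web. Split into flange-overhang and web parts.
C_f = 0.85 f'_c (b_f − b_w) h_f = 0.85 × 22.4 × (630 − 280) × 170 = 1132880 N.
Remaining web compression depth: a_w = (T − C_f)/(0.85 f'_c b_w) = (2850000 − 1132880)/(0.85 × 22.4 × 280) = 322.09 mm.
M_n = C_f(d − h_f/2) + (T − C_f)(d − a_w/2) = 1132880 × (765 − 85) + 1717120 × (765 − 161.045) = 770.36 + 1037.06 = 1807.42 × 10⁶ N·mm.
M_n = 1807.42 kN·m.

M_n ≈ 1810 kN·m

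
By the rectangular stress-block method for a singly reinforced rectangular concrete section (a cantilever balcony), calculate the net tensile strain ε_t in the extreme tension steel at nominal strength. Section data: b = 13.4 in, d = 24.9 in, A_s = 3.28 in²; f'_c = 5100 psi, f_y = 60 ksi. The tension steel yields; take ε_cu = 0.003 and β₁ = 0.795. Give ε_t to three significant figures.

a = A_s f_y/(0.85 f'_c b) = 3.388 in.
β₁ = 0.795, so c = a/β₁ = 3.388/0.795 = 4.262 in.
From the linear strain diagram with ε_cu = 0.003: ε_t = 0.003 (d − c)/c = 0.003 × (24.9 − 4.262)/4.262 = 0.0145.
Since ε_t ≥ 0.005, the section is tension-controlled.

ε_t ≈ 0.0145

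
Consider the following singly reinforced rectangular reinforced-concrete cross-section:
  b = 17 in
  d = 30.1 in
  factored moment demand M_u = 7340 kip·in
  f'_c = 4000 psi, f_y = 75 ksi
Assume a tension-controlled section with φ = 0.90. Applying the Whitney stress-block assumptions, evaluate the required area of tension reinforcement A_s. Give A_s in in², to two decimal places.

A_s ≈ 3.95 in²

M_n = M_u/φ = 7340/0.90 = 8155.56 kip·in.
From M_n = 0.85 f'_c a b (d − a/2):
a = d − √(d² − 2M_n/(0.85 f'_c b)) = 30.1 − √(30.1² − 2 × 8155.56/(0.85 × 4 × 17)) = 5.124 in.
A_s = 0.85 f'_c a b / f_y = 0.85 × 4 × 5.124 × 17 / 75 = 3.949 in².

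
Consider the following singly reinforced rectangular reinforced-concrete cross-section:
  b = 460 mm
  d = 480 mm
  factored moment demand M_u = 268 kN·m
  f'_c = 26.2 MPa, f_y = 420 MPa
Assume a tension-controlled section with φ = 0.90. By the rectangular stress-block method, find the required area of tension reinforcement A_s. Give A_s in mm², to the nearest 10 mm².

M_n = M_u/φ = 268/0.90 = 297.778 kN·m.
With M_n = 0.85 f'_c a b (d − a/2), solve the quadratic for a:
a = d − √(d² − 2M_n/(0.85 f'_c b)) = 480 − √(480² − 2 × 297.778×10⁶/(0.85 × 26.2 × 460)) = 64.95 mm.
A_s = 0.85 f'_c a b / f_y = 0.85 × 26.2 × 64.95 × 460 / 420 = 1584.2 mm².

A_s ≈ 1580 mm²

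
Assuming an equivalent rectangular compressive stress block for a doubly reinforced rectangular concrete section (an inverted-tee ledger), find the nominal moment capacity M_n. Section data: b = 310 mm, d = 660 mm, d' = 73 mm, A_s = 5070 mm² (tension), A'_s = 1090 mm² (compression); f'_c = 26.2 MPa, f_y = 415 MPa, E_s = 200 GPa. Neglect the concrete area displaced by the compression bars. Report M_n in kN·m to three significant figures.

Assume both tension and compression steel yield.
Net tension couple steel: A_s − A'_s = 3980 mm².
a = (A_s − A'_s) f_y / (0.85 f'_c b) = 1651700/(0.85 × 26.2 × 310) = 239.25 mm.
c = a/β₁ = 239.25/0.85 = 281.47 mm; ε'_s = 0.003(c − d')/c = 0.0022 ≥ f_y/E_s = 0.0021, so compression steel does yield.
M_n = (A_s − A'_s) f_y (d − a/2) + A'_s f_y (d − d') = [1651700 × (660 − 119.625) + 452350 × (660 − 73)] × 10⁻⁶ = 892.54 + 265.53 = 1158.07 kN·m.

M_n ≈ 1160 kN·m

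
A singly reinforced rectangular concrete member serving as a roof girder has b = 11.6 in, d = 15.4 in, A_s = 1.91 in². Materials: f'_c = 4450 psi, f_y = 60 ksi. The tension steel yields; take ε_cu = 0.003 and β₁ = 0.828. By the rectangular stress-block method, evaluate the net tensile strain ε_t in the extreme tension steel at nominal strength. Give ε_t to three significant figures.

a = A_s f_y/(0.85 f'_c b) = 2.612 in.
β₁ = 0.828, so c = a/β₁ = 2.612/0.828 = 3.155 in.
From the linear strain diagram with ε_cu = 0.003: ε_t = 0.003 (d − c)/c = 0.003 × (15.4 − 3.155)/3.155 = 0.0116.
Since ε_t ≥ 0.005, the section is tension-controlled.

ε_t ≈ 0.0116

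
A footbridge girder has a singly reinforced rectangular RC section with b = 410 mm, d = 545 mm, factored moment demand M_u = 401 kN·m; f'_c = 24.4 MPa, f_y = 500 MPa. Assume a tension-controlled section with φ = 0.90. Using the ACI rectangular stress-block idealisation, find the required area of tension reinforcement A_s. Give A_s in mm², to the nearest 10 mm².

M_n = M_u/φ = 401/0.90 = 445.556 kN·m.
With M_n = 0.85 f'_c a b (d − a/2), solve the quadratic for a:
a = d − √(d² − 2M_n/(0.85 f'_c b)) = 545 − √(545² − 2 × 445.556×10⁶/(0.85 × 24.4 × 410)) = 106.56 mm.
A_s = 0.85 f'_c a b / f_y = 0.85 × 24.4 × 106.56 × 410 / 500 = 1812.2 mm².

A_s ≈ 1810 mm²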